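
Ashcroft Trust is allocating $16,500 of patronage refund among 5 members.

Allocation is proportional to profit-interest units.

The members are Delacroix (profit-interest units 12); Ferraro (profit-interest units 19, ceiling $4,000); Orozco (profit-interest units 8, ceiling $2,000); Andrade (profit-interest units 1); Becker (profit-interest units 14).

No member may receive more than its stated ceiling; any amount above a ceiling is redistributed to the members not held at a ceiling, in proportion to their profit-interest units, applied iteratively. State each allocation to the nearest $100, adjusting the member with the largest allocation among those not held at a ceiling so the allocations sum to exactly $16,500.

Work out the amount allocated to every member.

Delacroix: $4,700 | Ferraro: $4,000 | Orozco: $2,000 | Andrade: $400 | Becker: $5,400

Profit-interest units total: 54.
Unconstrained shares: Delacroix 3,666.67; Ferraro 5,805.56; Orozco 2,444.44; Andrade 305.56; Becker 4,277.78.
Cap binds for Ferraro ($4,000), Orozco ($2,000); balance $10,500 reallocated over remaining profit-interest units 27.
Redistributed shares: Delacroix 4,666.67 → $4,700; Andrade 388.89 → $400; Becker 5,444.44 → $5,400.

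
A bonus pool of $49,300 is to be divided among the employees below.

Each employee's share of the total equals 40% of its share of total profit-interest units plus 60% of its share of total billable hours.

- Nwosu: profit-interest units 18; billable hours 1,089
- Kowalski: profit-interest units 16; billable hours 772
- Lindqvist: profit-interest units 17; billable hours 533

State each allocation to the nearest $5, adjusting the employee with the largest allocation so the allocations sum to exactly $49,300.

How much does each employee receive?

Profit-interest units total 51; billable hours total 2,394.
Combined weights (40% profit-interest units + 60% billable hours): Nwosu 0.4141; Kowalski 0.3190; Lindqvist 0.2669.
Unrounded shares: Nwosu 20,415.56; Kowalski 15,725.41; Lindqvist 13,159.02.
At nearest $5: Nwosu $20,415; Kowalski $15,725; Lindqvist $13,160. Sum = $49,300.
Sum already equals the total — no adjustment.

Nwosu: $20,415 | Kowalski: $15,725 | Lindqvist: $13,160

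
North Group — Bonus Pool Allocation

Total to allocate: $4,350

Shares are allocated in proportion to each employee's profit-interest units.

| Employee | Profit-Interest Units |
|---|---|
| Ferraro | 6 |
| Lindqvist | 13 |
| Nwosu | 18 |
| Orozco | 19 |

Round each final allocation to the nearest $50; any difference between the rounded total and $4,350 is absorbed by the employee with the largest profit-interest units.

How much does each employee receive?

Sum of profit-interest units: 6 + 13 + 18 + 19 = 56.
Raw shares: Ferraro 466.07; Lindqvist 1,009.82; Nwosu 1,398.21; Orozco 1,475.89.
Rounded to nearest $50: Ferraro $450; Lindqvist $1,000; Nwosu $1,400; Orozco $1,500. Sum = $4,350.
No rounding difference to absorb.

Ferraro: $450 · Lindqvist: $1,000 · Nwosu: $1,400 · Orozco: $1,500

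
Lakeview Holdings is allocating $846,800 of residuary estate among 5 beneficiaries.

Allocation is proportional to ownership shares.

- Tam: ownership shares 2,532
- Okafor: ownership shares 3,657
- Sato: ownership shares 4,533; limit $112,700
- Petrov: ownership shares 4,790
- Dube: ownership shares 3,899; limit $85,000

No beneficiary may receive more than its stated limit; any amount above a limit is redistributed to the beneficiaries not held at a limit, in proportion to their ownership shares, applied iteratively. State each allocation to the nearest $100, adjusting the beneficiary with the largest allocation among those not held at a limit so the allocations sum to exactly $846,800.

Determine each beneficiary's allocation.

Tam: $149,700; Okafor: $216,200; Sato: $112,700; Petrov: $283,200; Dube: $85,000

Total ownership shares = 19,411.
Pro-rata shares before constraints: Tam 110,457.86; Okafor 159,535.71; Sato 197,750.99; Petrov 208,962.55; Dube 170,092.90.
Held at cap: Sato ($112,700), Dube ($85,000); remaining pool $649,100 reallocated over remaining ownership shares 10,979.
Redistributed shares: Tam 149,696.80 → $149,700; Okafor 216,209.01 → $216,200; Petrov 283,194.19 → $283,200.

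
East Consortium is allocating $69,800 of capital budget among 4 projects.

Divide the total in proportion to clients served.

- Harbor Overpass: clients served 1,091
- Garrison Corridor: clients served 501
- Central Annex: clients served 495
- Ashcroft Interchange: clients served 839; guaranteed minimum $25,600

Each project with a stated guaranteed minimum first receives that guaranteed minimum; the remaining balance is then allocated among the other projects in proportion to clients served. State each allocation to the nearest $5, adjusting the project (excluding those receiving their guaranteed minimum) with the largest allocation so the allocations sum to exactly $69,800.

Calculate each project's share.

Fund the minimums — Ashcroft Interchange $25,600. Residual $44,200.
Residual split over remaining clients served 2,087: Harbor Overpass 23,105.99 → $23,105; Garrison Corridor 10,610.54 → $10,610; Central Annex 10,483.47 → $10,485.

Harbor Overpass: $23,105 · Garrison Corridor: $10,610 · Central Annex: $10,485 · Ashcroft Interchange: $25,600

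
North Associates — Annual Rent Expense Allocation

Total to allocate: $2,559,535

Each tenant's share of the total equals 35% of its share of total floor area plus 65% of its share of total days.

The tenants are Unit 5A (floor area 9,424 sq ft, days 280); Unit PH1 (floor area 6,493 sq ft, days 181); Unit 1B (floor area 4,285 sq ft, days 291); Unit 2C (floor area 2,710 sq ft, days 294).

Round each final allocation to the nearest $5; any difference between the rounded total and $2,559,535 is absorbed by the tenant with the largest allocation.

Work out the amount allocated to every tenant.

Totals — floor area 22,912, days 1,046.
Blended shares (35% floor area + 65% days): Unit 5A 0.3180; Unit PH1 0.2117; Unit 1B 0.2463; Unit 2C 0.2241.
Pro-rata amounts: Unit 5A 813,818.67; Unit PH1 541,756.59; Unit 1B 630,384.56; Unit 2C 573,575.17.
Rounded to nearest $5: Unit 5A $813,820; Unit PH1 $541,755; Unit 1B $630,385; Unit 2C $573,575. Sum = $2,559,535.
Sum already equals the total — no adjustment.

Unit 5A: $813,820 · Unit PH1: $541,755 · Unit 1B: $630,385 · Unit 2C: $573,575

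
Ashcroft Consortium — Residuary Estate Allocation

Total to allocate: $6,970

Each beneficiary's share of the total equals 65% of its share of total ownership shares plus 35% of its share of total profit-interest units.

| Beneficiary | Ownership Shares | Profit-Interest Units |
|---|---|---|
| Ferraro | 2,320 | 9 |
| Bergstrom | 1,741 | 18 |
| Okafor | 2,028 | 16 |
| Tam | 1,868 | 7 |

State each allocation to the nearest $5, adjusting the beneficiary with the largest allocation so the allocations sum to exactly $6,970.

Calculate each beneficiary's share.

Ferraro: $1,760; Bergstrom: $1,870; Okafor: $1,935; Tam: $1,405

Ownership shares total 7,957; profit-interest units total 50.
Combined weights (65% ownership shares + 35% profit-interest units): Ferraro 0.2525; Bergstrom 0.2682; Okafor 0.2777; Tam 0.2016.
Proportional shares: Ferraro 1,760.06; Bergstrom 1,869.50; Okafor 1,935.33; Tam 1,405.12.
After rounding ($5): Ferraro $1,760; Bergstrom $1,870; Okafor $1,935; Tam $1,405. Sum = $6,970.
Sum already equals the total — no adjustment.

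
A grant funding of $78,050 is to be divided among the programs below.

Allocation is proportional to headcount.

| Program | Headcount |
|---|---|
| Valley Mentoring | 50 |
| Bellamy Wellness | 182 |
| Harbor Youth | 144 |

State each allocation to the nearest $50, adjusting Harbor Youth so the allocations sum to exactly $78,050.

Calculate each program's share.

Valley Mentoring: $10,400 · Bellamy Wellness: $37,800 · Harbor Youth: $29,850

Headcount total: 376.
Raw shares: Valley Mentoring 50/376 × $78,050 = 10,378.99; Bellamy Wellness 182/376 × $78,050 = 37,779.52; Harbor Youth 144/376 × $78,050 = 29,891.49.
After rounding ($50): Valley Mentoring $10,400; Bellamy Wellness $37,800; Harbor Youth $29,900. Sum = $78,100.
Difference $78,050 − $78,100 = −$50 applied to Harbor Youth: Harbor Youth becomes $29,850.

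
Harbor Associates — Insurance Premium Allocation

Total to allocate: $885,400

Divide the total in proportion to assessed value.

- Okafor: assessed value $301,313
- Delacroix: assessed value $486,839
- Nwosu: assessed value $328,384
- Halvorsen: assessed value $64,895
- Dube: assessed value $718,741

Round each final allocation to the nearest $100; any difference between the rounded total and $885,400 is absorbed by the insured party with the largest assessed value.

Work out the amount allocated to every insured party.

Okafor: $140,400 | Delacroix: $226,800 | Nwosu: $153,000 | Halvorsen: $30,200 | Dube: $335,000

Sum of assessed value: 1,900,172.
Proportional shares: Okafor 301,313/1,900,172 × $885,400 = 140,399.15; Delacroix 486,839/1,900,172 × $885,400 = 226,846.44; Nwosu 328,384/1,900,172 × $885,400 = 153,013.09; Halvorsen 64,895/1,900,172 × $885,400 = 30,238.33; Dube 718,741/1,900,172 × $885,400 = 334,902.99.
At nearest $100: Okafor $140,400; Delacroix $226,800; Nwosu $153,000; Halvorsen $30,200; Dube $334,900. Sum = $885,300.
Difference $885,400 − $885,300 = +$100 applied to largest assessed value (Dube): Dube becomes $335,000.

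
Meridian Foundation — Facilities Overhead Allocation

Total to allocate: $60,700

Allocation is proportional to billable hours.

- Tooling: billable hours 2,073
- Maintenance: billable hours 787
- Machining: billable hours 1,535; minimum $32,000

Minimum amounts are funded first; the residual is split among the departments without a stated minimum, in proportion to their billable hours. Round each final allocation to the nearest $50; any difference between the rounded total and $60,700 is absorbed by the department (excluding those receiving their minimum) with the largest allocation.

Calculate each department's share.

Tooling: $20,800 | Maintenance: $7,900 | Machining: $32,000

Fund the minimums — Machining $32,000. Residual $28,700.
Residual split over remaining billable hours 2,860: Tooling 20,802.48 → $20,800; Maintenance 7,897.52 → $7,900.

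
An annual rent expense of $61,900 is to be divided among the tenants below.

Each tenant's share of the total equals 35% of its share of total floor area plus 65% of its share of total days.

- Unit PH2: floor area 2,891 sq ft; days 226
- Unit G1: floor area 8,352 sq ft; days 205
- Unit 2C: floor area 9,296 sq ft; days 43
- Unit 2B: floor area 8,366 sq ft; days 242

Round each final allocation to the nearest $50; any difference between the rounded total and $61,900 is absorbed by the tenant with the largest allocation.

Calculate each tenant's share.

Totals — floor area 28,905, days 716.
Combined weights (35% floor area + 65% days): Unit PH2 0.2402; Unit G1 0.2872; Unit 2C 0.1516; Unit 2B 0.3210.
Proportional shares: Unit PH2 14,866.75; Unit G1 17,779.82; Unit 2C 9,383.93; Unit 2B 19,869.50.
After rounding ($50): Unit PH2 $14,850; Unit G1 $17,800; Unit 2C $9,400; Unit 2B $19,850. Sum = $61,900.
Sum already equals the total — no adjustment.

Unit PH2: $14,850 | Unit G1: $17,800 | Unit 2C: $9,400 | Unit 2B: $19,850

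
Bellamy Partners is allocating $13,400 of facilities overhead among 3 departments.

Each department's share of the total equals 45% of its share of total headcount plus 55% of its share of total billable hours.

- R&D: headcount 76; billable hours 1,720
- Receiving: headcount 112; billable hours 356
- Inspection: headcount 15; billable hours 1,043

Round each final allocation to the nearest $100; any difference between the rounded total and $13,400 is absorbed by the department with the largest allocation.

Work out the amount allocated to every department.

Totals — headcount 203, billable hours 3,119.
Combined weights (45% headcount + 55% billable hours): R&D 0.4718; Receiving 0.3111; Inspection 0.2172.
Pro-rata amounts: R&D 6,321.79; Receiving 4,168.10; Inspection 2,910.11.
At nearest $100: R&D $6,300; Receiving $4,200; Inspection $2,900. Sum = $13,400.
Rounded total matches; no reconciliation needed.

R&D: $6,300; Receiving: $4,200; Inspection: $2,900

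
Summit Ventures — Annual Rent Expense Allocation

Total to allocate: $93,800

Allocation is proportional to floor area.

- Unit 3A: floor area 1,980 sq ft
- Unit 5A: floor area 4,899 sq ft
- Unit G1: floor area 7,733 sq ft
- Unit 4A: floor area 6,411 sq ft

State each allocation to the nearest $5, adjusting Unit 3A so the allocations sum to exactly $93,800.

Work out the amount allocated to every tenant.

Floor area total: 21,023.
Unrounded shares: Unit 3A 1,980/21,023 × $93,800 = 8,834.32; Unit 5A 4,899/21,023 × $93,800 = 21,858.26; Unit G1 7,733/21,023 × $93,800 = 34,502.94; Unit 4A 6,411/21,023 × $93,800 = 28,604.47.
Rounded to nearest $5: Unit 3A $8,835; Unit 5A $21,860; Unit G1 $34,505; Unit 4A $28,605. Sum = $93,805.
Difference $93,800 − $93,805 = −$5 applied to Unit 3A: Unit 3A becomes $8,830.

Unit 3A: $8,830 | Unit 5A: $21,860 | Unit G1: $34,505 | Unit 4A: $28,605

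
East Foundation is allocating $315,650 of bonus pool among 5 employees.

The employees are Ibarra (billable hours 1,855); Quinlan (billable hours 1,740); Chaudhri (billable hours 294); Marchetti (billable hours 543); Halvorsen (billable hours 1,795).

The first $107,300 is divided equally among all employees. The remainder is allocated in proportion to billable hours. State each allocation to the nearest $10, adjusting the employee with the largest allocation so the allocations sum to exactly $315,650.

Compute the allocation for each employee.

Ibarra: $83,520 · Quinlan: $79,680 · Chaudhri: $31,300 · Marchetti: $39,630 · Halvorsen: $81,520

$107,300 shared equally gives $21,460 per employee.
Remainder $208,350 by billable hours (total 6,227): Ibarra 62,066.69 → $62,070; Quinlan 58,218.89 → $58,220; Chaudhri 9,836.98 → $9,840; Marchetti 18,168.31 → $18,170; Halvorsen 60,059.14 → $60,060.
Rounding difference −$10 on remainder applied to Ibarra.
Totals: Ibarra $21,460 + $62,060 = $83,520; Quinlan $21,460 + $58,220 = $79,680; Chaudhri $21,460 + $9,840 = $31,300; Marchetti $21,460 + $18,170 = $39,630; Halvorsen $21,460 + $60,060 = $81,520.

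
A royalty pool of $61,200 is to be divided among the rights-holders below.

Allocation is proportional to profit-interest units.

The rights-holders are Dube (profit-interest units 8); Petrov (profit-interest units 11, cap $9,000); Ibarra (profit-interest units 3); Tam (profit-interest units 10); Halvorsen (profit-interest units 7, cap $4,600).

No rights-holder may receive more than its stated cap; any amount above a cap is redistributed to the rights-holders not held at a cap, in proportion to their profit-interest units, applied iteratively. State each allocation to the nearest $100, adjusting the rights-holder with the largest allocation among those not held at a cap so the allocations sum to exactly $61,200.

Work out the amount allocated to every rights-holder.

Dube: $18,100 · Petrov: $9,000 · Ibarra: $6,800 · Tam: $22,700 · Halvorsen: $4,600

Total profit-interest units = 39.
Proportional shares (ignoring caps): Dube 12,553.85; Petrov 17,261.54; Ibarra 4,707.69; Tam 15,692.31; Halvorsen 10,984.62.
Held at cap: Petrov ($9,000), Halvorsen ($4,600); balance $47,600 reallocated over remaining profit-interest units 21.
Shares after redistribution: Dube 18,133.33 → $18,100; Ibarra 6,800.00 → $6,800; Tam 22,666.67 → $22,700.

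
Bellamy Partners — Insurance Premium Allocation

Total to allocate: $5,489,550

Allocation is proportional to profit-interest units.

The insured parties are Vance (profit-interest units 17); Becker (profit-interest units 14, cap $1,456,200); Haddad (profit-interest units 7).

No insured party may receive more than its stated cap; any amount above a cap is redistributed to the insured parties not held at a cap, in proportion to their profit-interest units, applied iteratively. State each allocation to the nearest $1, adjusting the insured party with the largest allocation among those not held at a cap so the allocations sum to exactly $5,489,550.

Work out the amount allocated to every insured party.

Vance: $2,856,956; Becker: $1,456,200; Haddad: $1,176,394

Combined profit-interest units = 38.
Unconstrained shares: Vance 2,455,851.32; Becker 2,022,465.79; Haddad 1,011,232.89.
Held at cap: Becker ($1,456,200); balance $4,033,350 reallocated over remaining profit-interest units 24.
Shares after redistribution: Vance 2,856,956.25 → $2,856,956; Haddad 1,176,393.75 → $1,176,394.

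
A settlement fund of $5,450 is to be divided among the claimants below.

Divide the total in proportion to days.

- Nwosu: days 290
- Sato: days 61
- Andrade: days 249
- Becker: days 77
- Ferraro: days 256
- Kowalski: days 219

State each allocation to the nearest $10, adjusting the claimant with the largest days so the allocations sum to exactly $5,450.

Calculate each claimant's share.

Sum of days: 290 + 61 + 249 + 77 + 256 + 219 = 1,152.
Raw shares: Nwosu 1,371.96; Sato 288.59; Andrade 1,177.99; Becker 364.28; Ferraro 1,211.11; Kowalski 1,036.07.
After rounding ($10): Nwosu $1,370; Sato $290; Andrade $1,180; Becker $360; Ferraro $1,210; Kowalski $1,040. Sum = $5,450.
Rounded total matches; no reconciliation needed.

Nwosu: $1,370 | Sato: $290 | Andrade: $1,180 | Becker: $360 | Ferraro: $1,210 | Kowalski: $1,040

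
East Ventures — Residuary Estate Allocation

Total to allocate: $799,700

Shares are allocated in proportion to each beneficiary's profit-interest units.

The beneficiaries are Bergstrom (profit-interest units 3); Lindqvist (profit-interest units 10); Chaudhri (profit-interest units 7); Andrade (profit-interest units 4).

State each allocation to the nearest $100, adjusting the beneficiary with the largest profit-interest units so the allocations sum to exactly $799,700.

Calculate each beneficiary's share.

Bergstrom: $100,000; Lindqvist: $333,200; Chaudhri: $233,200; Andrade: $133,300

Total profit-interest units = 3 + 10 + 7 + 4 = 24.
Unrounded shares: Bergstrom 99,962.50; Lindqvist 333,208.33; Chaudhri 233,245.83; Andrade 133,283.33.
After rounding ($100): Bergstrom $100,000; Lindqvist $333,200; Chaudhri $233,200; Andrade $133,300. Sum = $799,700.
No rounding difference to absorb.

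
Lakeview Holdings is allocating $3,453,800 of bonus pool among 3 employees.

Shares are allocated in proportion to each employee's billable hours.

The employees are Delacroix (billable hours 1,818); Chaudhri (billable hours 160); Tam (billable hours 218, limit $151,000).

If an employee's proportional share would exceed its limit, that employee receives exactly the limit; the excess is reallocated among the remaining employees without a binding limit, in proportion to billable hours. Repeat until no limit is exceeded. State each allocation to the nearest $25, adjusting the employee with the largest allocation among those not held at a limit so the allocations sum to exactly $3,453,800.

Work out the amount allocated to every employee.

Delacroix: $3,035,625 · Chaudhri: $267,175 · Tam: $151,000

Sum of billable hours: 2,196.
Proportional shares (ignoring caps): Delacroix 2,859,293.44; Chaudhri 251,642.99; Tam 342,863.57.
Capped: Tam ($151,000); residual $3,302,800 reallocated over remaining billable hours 1,978.
Redistributed shares: Delacroix 3,035,637.21 → $3,035,625; Chaudhri 267,162.79 → $267,175.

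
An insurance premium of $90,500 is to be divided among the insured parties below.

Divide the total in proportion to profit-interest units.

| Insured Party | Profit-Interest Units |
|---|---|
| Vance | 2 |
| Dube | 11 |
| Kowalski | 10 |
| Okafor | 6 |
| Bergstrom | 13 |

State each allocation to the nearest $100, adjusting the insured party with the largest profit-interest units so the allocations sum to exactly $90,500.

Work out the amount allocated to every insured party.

Vance: $4,300 · Dube: $23,700 · Kowalski: $21,500 · Okafor: $12,900 · Bergstrom: $28,100

Combined profit-interest units = 42.
Pro-rata amounts: Vance 2/42 × $90,500 = 4,309.52; Dube 11/42 × $90,500 = 23,702.38; Kowalski 10/42 × $90,500 = 21,547.62; Okafor 6/42 × $90,500 = 12,928.57; Bergstrom 13/42 × $90,500 = 28,011.90.
Rounded to nearest $100: Vance $4,300; Dube $23,700; Kowalski $21,500; Okafor $12,900; Bergstrom $28,000. Sum = $90,400.
Difference $90,500 − $90,400 = +$100 applied to largest profit-interest units (Bergstrom): Bergstrom becomes $28,100.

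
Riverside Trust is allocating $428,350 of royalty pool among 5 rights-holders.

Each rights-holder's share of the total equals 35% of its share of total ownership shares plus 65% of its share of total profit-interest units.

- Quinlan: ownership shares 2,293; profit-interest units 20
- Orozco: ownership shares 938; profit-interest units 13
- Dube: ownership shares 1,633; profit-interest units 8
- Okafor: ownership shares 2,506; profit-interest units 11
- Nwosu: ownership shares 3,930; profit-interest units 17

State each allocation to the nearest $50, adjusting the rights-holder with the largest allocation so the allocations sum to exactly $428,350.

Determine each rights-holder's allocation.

Quinlan: $111,150; Orozco: $64,900; Dube: $53,950; Okafor: $77,650; Nwosu: $120,700

Totals — ownership shares 11,300, profit-interest units 69.
Combined weights (35% ownership shares + 65% profit-interest units): Quinlan 0.2594; Orozco 0.1515; Dube 0.1259; Okafor 0.1812; Nwosu 0.2819.
Unrounded shares: Quinlan 111,125.95; Orozco 64,902.25; Dube 53,947.24; Okafor 77,635.29; Nwosu 120,739.27.
Rounded to nearest $50: Quinlan $111,150; Orozco $64,900; Dube $53,950; Okafor $77,650; Nwosu $120,750. Sum = $428,400.
Difference $428,350 − $428,400 = −$50 applied to largest allocation (Nwosu): Nwosu becomes $120,700.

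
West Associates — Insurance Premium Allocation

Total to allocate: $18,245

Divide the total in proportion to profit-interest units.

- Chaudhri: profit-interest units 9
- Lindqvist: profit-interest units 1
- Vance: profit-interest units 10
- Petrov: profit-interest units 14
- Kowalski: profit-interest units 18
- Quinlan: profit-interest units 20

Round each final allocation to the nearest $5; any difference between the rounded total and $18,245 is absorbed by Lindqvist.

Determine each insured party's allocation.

Profit-interest units total: 72.
Proportional shares: Chaudhri 9/72 × $18,245 = 2,280.62; Lindqvist 1/72 × $18,245 = 253.40; Vance 10/72 × $18,245 = 2,534.03; Petrov 14/72 × $18,245 = 3,547.64; Kowalski 18/72 × $18,245 = 4,561.25; Quinlan 20/72 × $18,245 = 5,068.06.
At nearest $5: Chaudhri $2,280; Lindqvist $255; Vance $2,535; Petrov $3,550; Kowalski $4,560; Quinlan $5,070. Sum = $18,250.
Difference $18,245 − $18,250 = −$5 applied to Lindqvist: Lindqvist becomes $250.

Chaudhri: $2,280 · Lindqvist: $250 · Vance: $2,535 · Petrov: $3,550 · Kowalski: $4,560 · Quinlan: $5,070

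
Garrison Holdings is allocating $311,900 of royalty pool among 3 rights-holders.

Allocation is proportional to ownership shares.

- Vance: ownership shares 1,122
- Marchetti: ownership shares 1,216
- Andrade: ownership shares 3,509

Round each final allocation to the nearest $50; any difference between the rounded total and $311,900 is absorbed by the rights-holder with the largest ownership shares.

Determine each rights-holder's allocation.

Sum of ownership shares: 1,122 + 1,216 + 3,509 = 5,847.
Raw shares: Vance 59,851.51; Marchetti 64,865.81; Andrade 187,182.67.
Rounded to nearest $50: Vance $59,850; Marchetti $64,850; Andrade $187,200. Sum = $311,900.
No rounding difference to absorb.

Vance: $59,850 · Marchetti: $64,850 · Andrade: $187,200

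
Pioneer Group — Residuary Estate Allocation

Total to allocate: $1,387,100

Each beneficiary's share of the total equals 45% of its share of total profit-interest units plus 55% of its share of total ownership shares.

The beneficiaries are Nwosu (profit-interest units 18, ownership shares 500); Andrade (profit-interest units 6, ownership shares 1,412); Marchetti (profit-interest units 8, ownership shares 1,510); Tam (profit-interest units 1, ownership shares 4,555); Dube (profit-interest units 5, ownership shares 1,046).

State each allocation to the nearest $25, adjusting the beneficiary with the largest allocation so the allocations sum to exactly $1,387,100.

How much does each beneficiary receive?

Totals — profit-interest units 38, ownership shares 9,023.
Blended shares (45% profit-interest units + 55% ownership shares): Nwosu 0.2436; Andrade 0.1571; Marchetti 0.1868; Tam 0.2895; Dube 0.1230.
Raw shares: Nwosu 337,946.89; Andrade 217,943.32; Marchetti 259,081.71; Tam 401,556.66; Dube 170,571.42.
Rounded to nearest $25: Nwosu $337,950; Andrade $217,950; Marchetti $259,075; Tam $401,550; Dube $170,575. Sum = $1,387,100.
Rounded total matches; no reconciliation needed.

Nwosu: $337,950 | Andrade: $217,950 | Marchetti: $259,075 | Tam: $401,550 | Dube: $170,575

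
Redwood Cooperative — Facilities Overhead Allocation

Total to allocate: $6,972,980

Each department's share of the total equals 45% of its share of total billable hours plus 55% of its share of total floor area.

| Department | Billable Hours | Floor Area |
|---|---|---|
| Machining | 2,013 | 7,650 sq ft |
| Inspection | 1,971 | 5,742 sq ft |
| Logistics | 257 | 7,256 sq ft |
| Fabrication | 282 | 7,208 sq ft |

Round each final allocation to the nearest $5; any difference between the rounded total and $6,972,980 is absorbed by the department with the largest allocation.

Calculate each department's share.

Machining: $2,449,755 · Inspection: $2,157,930 · Logistics: $1,177,280 · Fabrication: $1,188,015

Totals — billable hours 4,523, floor area 27,856.
Composite weights (45% billable hours + 55% floor area): Machining 0.3513; Inspection 0.3095; Logistics 0.1688; Fabrication 0.1704.
Proportional shares: Machining 2,449,754.47; Inspection 2,157,928.58; Logistics 1,177,280.83; Fabrication 1,188,016.12.
At nearest $5: Machining $2,449,755; Inspection $2,157,930; Logistics $1,177,280; Fabrication $1,188,015. Sum = $6,972,980.
Rounded total matches; no reconciliation needed.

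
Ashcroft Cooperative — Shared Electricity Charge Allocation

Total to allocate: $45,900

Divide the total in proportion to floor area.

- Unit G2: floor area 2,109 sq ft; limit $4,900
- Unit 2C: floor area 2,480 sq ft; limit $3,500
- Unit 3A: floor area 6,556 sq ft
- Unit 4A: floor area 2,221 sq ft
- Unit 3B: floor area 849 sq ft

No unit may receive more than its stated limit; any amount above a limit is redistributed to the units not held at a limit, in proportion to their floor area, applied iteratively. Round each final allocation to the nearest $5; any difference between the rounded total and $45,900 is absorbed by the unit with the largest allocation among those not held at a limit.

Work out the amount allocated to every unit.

Unit G2: $4,900 | Unit 2C: $3,500 | Unit 3A: $25,545 | Unit 4A: $8,650 | Unit 3B: $3,305

Combined floor area = 14,215.
Pro-rata shares before constraints: Unit G2 6,809.93; Unit 2C 8,007.88; Unit 3A 21,169.22; Unit 4A 7,171.57; Unit 3B 2,741.41.
Capped: Unit G2 ($4,900), Unit 2C ($3,500); remaining pool $37,500 reallocated over remaining floor area 9,626.
Shares after redistribution: Unit 3A 25,540.20 → $25,540; Unit 4A 8,652.35 → $8,650; Unit 3B 3,307.45 → $3,305.
Rounding difference +$5 applied to Unit 3A → $25,545.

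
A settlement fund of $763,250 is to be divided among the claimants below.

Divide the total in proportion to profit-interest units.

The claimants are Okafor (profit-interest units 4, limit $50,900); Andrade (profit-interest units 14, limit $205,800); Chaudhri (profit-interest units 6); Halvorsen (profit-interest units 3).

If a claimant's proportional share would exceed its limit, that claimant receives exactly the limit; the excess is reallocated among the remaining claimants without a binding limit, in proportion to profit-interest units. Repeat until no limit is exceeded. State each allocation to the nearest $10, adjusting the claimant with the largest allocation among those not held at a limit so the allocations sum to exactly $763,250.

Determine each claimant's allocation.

Total profit-interest units = 27.
Pro-rata shares before constraints: Okafor 113,074.07; Andrade 395,759.26; Chaudhri 169,611.11; Halvorsen 84,805.56.
Capped: Okafor ($50,900), Andrade ($205,800); balance $506,550 reallocated over remaining profit-interest units 9.
Redistributed shares: Chaudhri 337,700.00 → $337,700; Halvorsen 168,850.00 → $168,850.

Okafor: $50,900 · Andrade: $205,800 · Chaudhri: $337,700 · Halvorsen: $168,850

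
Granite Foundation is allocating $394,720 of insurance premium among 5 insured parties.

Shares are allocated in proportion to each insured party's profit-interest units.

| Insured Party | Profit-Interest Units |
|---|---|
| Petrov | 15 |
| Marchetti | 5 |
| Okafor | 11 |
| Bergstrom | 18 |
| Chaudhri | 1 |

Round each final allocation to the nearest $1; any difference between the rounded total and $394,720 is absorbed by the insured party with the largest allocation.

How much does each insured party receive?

Petrov: $118,416; Marchetti: $39,472; Okafor: $86,838; Bergstrom: $142,100; Chaudhri: $7,894

Profit-interest units total: 50.
Unrounded shares: Petrov 15/50 × $394,720 = 118,416.00; Marchetti 5/50 × $394,720 = 39,472.00; Okafor 11/50 × $394,720 = 86,838.40; Bergstrom 18/50 × $394,720 = 142,099.20; Chaudhri 1/50 × $394,720 = 7,894.40.
Rounded to nearest $1: Petrov $118,416; Marchetti $39,472; Okafor $86,838; Bergstrom $142,099; Chaudhri $7,894. Sum = $394,719.
Difference $394,720 − $394,719 = +$1 applied to largest allocation (Bergstrom): Bergstrom becomes $142,100.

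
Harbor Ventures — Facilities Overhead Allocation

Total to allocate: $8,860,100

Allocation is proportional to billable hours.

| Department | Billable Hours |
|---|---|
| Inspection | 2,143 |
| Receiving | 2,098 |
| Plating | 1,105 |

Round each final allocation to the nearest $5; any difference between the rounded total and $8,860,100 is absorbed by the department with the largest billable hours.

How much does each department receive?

Inspection: $3,551,660 | Receiving: $3,477,085 | Plating: $1,831,355

Total billable hours = 5,346.
Raw shares: Inspection 2,143/5,346 × $8,860,100 = 3,551,663.73; Receiving 2,098/5,346 × $8,860,100 = 3,477,083.76; Plating 1,105/5,346 × $8,860,100 = 1,831,352.51.
Rounded to nearest $5: Inspection $3,551,665; Receiving $3,477,085; Plating $1,831,355. Sum = $8,860,105.
Difference $8,860,100 − $8,860,105 = −$5 applied to largest billable hours (Inspection): Inspection becomes $3,551,660.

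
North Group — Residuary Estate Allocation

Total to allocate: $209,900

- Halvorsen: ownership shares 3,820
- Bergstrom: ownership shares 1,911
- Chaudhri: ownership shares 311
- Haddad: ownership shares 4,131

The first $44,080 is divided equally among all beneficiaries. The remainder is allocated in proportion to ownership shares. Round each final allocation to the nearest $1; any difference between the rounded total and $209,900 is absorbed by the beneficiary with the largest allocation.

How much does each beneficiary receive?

First tranche $44,080 split equally: $11,020 each.
Remainder $165,820 by ownership shares (total 10,173): Halvorsen 62,266.04 → $62,266; Bergstrom 31,149.32 → $31,149; Chaudhri 5,069.30 → $5,069; Haddad 67,335.34 → $67,335.
Rounding difference +$1 on remainder applied to Haddad.
Totals: Halvorsen $11,020 + $62,266 = $73,286; Bergstrom $11,020 + $31,149 = $42,169; Chaudhri $11,020 + $5,069 = $16,089; Haddad $11,020 + $67,336 = $78,356.

Halvorsen: $73,286 | Bergstrom: $42,169 | Chaudhri: $16,089 | Haddad: $78,356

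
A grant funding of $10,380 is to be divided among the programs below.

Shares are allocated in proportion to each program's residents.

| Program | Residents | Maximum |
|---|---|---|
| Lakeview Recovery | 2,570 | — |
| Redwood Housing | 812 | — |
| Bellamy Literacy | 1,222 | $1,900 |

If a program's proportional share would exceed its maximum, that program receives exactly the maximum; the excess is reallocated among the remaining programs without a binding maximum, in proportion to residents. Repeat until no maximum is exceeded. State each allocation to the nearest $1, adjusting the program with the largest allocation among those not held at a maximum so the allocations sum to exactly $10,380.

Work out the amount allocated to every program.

Sum of residents: 4,604.
Proportional shares (ignoring caps): Lakeview Recovery 5,794.22; Redwood Housing 1,830.70; Bellamy Literacy 2,755.07.
Capped: Bellamy Literacy ($1,900); residual $8,480 reallocated over remaining residents 3,382.
Shares after redistribution: Lakeview Recovery 6,444.00 → $6,444; Redwood Housing 2,036.00 → $2,036.

Lakeview Recovery: $6,444 · Redwood Housing: $2,036 · Bellamy Literacy: $1,900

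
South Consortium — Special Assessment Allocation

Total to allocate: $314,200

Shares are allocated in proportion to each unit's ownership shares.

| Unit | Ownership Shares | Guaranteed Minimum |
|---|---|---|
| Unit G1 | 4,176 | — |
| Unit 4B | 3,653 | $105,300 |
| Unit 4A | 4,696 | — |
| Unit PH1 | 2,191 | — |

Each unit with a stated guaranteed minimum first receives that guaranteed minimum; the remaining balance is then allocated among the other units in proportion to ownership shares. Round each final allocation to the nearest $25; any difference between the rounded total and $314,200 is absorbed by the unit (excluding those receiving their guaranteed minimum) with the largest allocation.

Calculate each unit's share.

Unit G1: $78,850 | Unit 4B: $105,300 | Unit 4A: $88,675 | Unit PH1: $41,375

Minimums first: Unit 4B $105,300. Remaining pool $208,900.
Remaining pool split over remaining ownership shares 11,063: Unit G1 78,854.42 → $78,850; Unit 4A 88,673.45 → $88,675; Unit PH1 41,372.13 → $41,375.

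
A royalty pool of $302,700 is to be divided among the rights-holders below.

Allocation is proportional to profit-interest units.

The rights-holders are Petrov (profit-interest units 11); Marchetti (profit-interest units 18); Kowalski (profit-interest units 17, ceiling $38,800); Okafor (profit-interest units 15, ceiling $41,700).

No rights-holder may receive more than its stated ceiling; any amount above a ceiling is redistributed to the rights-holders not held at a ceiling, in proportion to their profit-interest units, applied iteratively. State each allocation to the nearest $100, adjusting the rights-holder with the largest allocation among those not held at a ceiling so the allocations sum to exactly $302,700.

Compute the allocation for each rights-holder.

Petrov: $84,300 · Marchetti: $137,900 · Kowalski: $38,800 · Okafor: $41,700

Sum of profit-interest units: 61.
Proportional shares (ignoring caps): Petrov 54,585.25; Marchetti 89,321.31; Kowalski 84,359.02; Okafor 74,434.43.
Cap binds for Kowalski ($38,800), Okafor ($41,700); balance $222,200 reallocated over remaining profit-interest units 29.
Shares after redistribution: Petrov 84,282.76 → $84,300; Marchetti 137,917.24 → $137,900.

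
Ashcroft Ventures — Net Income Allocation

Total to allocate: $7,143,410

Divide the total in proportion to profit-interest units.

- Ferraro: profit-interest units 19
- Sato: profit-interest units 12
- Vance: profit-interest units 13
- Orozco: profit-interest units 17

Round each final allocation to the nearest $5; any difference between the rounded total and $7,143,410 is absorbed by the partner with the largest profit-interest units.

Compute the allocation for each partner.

Total profit-interest units = 61.
Unrounded shares: Ferraro 19/61 × $7,143,410 = 2,224,996.56; Sato 12/61 × $7,143,410 = 1,405,260.98; Vance 13/61 × $7,143,410 = 1,522,366.07; Orozco 17/61 × $7,143,410 = 1,990,786.39.
After rounding ($5): Ferraro $2,224,995; Sato $1,405,260; Vance $1,522,365; Orozco $1,990,785. Sum = $7,143,405.
Difference $7,143,410 − $7,143,405 = +$5 applied to largest profit-interest units (Ferraro): Ferraro becomes $2,225,000.

Ferraro: $2,225,000; Sato: $1,405,260; Vance: $1,522,365; Orozco: $1,990,785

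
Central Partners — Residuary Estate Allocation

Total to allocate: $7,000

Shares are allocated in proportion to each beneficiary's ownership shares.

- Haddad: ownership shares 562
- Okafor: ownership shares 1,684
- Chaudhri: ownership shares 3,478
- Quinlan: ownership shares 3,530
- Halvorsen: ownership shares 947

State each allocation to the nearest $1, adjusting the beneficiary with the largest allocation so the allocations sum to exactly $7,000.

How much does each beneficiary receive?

Ownership shares total: 10,201.
Raw shares: Haddad 562/10,201 × $7,000 = 385.65; Okafor 1,684/10,201 × $7,000 = 1,155.57; Chaudhri 3,478/10,201 × $7,000 = 2,386.63; Quinlan 3,530/10,201 × $7,000 = 2,422.31; Halvorsen 947/10,201 × $7,000 = 649.84.
After rounding ($1): Haddad $386; Okafor $1,156; Chaudhri $2,387; Quinlan $2,422; Halvorsen $650. Sum = $7,001.
Difference $7,000 − $7,001 = −$1 applied to largest allocation (Quinlan): Quinlan becomes $2,421.

Haddad: $386 · Okafor: $1,156 · Chaudhri: $2,387 · Quinlan: $2,421 · Halvorsen: $650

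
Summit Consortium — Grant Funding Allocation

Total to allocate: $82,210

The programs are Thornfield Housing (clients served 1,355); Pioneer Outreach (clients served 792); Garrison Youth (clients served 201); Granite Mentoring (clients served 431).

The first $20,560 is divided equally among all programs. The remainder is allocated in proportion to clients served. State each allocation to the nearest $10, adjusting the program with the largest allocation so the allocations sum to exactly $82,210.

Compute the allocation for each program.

First tranche $20,560 split equally: $5,140 each.
Remainder $61,650 by clients served (total 2,779): Thornfield Housing 30,059.64 → $30,060; Pioneer Outreach 17,569.92 → $17,570; Garrison Youth 4,459.03 → $4,460; Granite Mentoring 9,561.41 → $9,560.
Totals: Thornfield Housing $5,140 + $30,060 = $35,200; Pioneer Outreach $5,140 + $17,570 = $22,710; Garrison Youth $5,140 + $4,460 = $9,600; Granite Mentoring $5,140 + $9,560 = $14,700.

Thornfield Housing: $35,200 | Pioneer Outreach: $22,710 | Garrison Youth: $9,600 | Granite Mentoring: $14,700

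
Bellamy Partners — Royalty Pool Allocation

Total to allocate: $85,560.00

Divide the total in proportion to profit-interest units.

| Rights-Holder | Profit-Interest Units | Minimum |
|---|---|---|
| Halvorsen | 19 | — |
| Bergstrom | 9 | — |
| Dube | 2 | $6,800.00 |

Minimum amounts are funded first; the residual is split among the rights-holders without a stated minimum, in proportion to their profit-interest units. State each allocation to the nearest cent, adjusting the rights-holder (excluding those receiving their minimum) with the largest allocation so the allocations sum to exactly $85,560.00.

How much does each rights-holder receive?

Minimums first: Dube $6,800.00. Remaining pool $78,760.00.
Remaining pool split over remaining profit-interest units 28: Halvorsen 53,444.2857 → $53,444.29; Bergstrom 25,315.7143 → $25,315.71.

Halvorsen: $53,444.29 · Bergstrom: $25,315.71 · Dube: $6,800.00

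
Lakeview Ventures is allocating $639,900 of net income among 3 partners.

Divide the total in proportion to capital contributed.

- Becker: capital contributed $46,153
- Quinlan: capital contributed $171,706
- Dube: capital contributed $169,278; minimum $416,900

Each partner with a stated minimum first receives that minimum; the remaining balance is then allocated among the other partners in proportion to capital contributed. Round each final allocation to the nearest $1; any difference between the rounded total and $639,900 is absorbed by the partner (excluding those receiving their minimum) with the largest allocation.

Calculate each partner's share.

Fund the minimums — Dube $416,900. Balance $223,000.
Balance split over remaining capital contributed 217,859: Becker 47,242.11 → $47,242; Quinlan 175,757.89 → $175,758.

Becker: $47,242; Quinlan: $175,758; Dube: $416,900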